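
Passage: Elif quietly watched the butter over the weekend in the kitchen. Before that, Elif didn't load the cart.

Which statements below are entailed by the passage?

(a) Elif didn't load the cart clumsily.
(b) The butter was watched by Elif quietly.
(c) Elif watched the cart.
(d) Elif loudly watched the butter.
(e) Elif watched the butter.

(a) Entailed — under negation, adding a further restriction is entailed: if no such loading event occurred, none occurred clumsily either.
(b) Entailed — dropping 'in the kitchen', 'over the weekend' leaves a sub-description the original still satisfies.
(c) Not entailed — Elif watched the butter, not the cart; the cart belongs to the loading event.
(d) Not entailed — 'loudly' adds a manner not in (and inconsistent with) the original.
(e) Entailed — every conjunct here is already in the original watching event.

(a), (b), (e)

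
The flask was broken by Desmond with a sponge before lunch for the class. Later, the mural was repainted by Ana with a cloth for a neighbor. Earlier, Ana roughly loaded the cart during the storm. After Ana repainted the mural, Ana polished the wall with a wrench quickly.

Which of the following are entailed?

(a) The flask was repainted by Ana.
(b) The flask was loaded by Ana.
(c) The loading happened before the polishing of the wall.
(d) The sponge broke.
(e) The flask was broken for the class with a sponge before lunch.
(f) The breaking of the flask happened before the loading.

(c), (e)

(a) Not entailed — Ana repainted the mural, not the flask; the flask belongs to the breaking event.
(b) Not entailed — Ana loaded the cart, not the flask; the flask belongs to the breaking event.
(c) Entailed — the narrative places the loading before the polishing.
(d) Not entailed — the flask is what broke, not the sponge.
(e) Entailed — every conjunct here is already in the original breaking event.
(f) Not entailed — the narrative doesn't order the breaking relative to the loading.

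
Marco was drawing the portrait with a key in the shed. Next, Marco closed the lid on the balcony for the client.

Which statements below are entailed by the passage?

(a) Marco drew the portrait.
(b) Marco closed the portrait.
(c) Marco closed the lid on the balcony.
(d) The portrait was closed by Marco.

(a) Not entailed — 'was drawing' is progressive on an accomplishment; it does not entail the completed 'drew'.
(b) Not entailed — Marco closed the lid, not the portrait; the portrait belongs to the drawing event.
(c) Entailed — the original entails any weakening of itself; this just drops 'for the client'.
(d) Not entailed — Marco closed the lid, not the portrait; the portrait belongs to the drawing event.

(c)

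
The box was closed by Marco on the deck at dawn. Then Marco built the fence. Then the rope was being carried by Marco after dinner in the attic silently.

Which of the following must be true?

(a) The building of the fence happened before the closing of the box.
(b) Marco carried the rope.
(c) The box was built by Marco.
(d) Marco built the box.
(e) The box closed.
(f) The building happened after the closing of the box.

(b), (e), (f)

(a) Not entailed — the narrative places the closing before the building, not after.
(b) Entailed — 'carry' is an activity; 'was carrying' entails that some carrying happened, so 'carried' holds.
(c) Not entailed — Marco built the fence, not the box; the box belongs to the closing event.
(d) Not entailed — Marco built the fence, not the box; the box belongs to the closing event.
(e) Entailed — 'Marco closed the box' is causative; it entails the inchoative 'the box closed'.
(f) Entailed — the narrative places the closing before the building.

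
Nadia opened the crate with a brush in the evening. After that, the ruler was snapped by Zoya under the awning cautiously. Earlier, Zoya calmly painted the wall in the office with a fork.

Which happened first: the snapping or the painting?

The connectives place the painting before the snapping.

the painting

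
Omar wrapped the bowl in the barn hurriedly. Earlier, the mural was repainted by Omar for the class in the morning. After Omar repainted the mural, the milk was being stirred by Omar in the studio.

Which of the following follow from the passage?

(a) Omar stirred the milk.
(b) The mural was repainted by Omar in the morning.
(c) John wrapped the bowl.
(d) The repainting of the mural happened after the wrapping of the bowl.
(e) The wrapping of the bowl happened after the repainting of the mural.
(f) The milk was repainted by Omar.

(a) Entailed — 'stir' is an activity; 'was stirring' entails that some stirring happened, so 'stirred' holds.
(b) Entailed — dropping 'for the class' leaves a sub-description the original still satisfies.
(c) Not entailed — the passage has Omar wrapping the bowl, not John.
(d) Not entailed — the narrative places the repainting before the wrapping, not after.
(e) Entailed — the narrative places the repainting before the wrapping.
(f) Not entailed — Omar repainted the mural, not the milk; the milk belongs to the stirring event.

(a), (b), (e)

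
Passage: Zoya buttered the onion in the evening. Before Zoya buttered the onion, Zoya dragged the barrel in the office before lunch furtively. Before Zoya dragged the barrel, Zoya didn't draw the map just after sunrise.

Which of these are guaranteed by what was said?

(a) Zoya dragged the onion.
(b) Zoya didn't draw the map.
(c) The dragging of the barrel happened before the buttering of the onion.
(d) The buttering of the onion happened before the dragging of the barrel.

(a) Not entailed — Zoya dragged the barrel, not the onion; the onion belongs to the buttering event.
(b) Not entailed — dropping 'just after sunrise' under negation is not valid — the original leaves open that Zoya drew the map some other way.
(c) Entailed — the narrative places the dragging before the buttering.
(d) Not entailed — the narrative places the dragging before the buttering, not after.

(c)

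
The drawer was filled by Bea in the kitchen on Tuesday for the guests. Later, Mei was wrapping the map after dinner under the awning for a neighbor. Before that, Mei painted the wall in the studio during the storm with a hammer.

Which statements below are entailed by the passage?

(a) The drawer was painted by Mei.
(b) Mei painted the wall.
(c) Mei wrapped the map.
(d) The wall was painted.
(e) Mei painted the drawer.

(b), (d)

(a) Not entailed — Mei painted the wall, not the drawer; the drawer belongs to the filling event.
(b) Entailed — every conjunct here is already in the original painting event.
(c) Not entailed — 'was wrapping' is progressive on an accomplishment; it does not entail the completed 'wrapped'.
(d) Entailed — the original entails any weakening of itself; this just drops 'during the storm', 'with a hammer', 'in the studio' and generalizes the agent.
(e) Not entailed — Mei painted the wall, not the drawer; the drawer belongs to the filling event.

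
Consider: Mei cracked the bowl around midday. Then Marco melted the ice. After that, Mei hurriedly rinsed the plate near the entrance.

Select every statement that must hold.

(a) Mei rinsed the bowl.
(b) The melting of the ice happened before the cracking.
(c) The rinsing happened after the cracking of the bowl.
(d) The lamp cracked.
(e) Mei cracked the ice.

(a) Not entailed — Mei rinsed the plate, not the bowl; the bowl belongs to the cracking event.
(b) Not entailed — the narrative places the cracking before the melting, not after.
(c) Entailed — the narrative places the cracking before the rinsing.
(d) Not entailed — the bowl is what cracked, not the lamp.
(e) Not entailed — Mei cracked the bowl, not the ice; the ice belongs to the melting event.

(c)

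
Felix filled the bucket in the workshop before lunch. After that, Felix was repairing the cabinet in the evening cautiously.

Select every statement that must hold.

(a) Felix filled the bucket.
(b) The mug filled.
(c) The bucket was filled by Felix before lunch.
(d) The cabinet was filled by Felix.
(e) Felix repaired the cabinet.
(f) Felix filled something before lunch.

(a) Entailed — dropping 'before lunch', 'in the workshop' leaves a sub-description the original still satisfies.
(b) Not entailed — the bucket is what filled, not the mug.
(c) Entailed — every conjunct here is already in the original filling event.
(d) Not entailed — Felix filled the bucket, not the cabinet; the cabinet belongs to the repairing event.
(e) Not entailed — 'was repairing' is progressive on an accomplishment; it does not entail the completed 'repaired'.
(f) Entailed — every conjunct here is already in the original filling event.

(a), (c), (f)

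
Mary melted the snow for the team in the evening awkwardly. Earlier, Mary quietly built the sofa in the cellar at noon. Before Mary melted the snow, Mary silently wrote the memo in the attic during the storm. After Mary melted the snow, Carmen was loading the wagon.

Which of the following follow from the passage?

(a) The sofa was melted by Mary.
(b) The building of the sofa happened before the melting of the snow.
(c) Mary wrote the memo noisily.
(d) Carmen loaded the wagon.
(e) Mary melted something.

(b), (e)

(a) Not entailed — Mary melted the snow, not the sofa; the sofa belongs to the building event.
(b) Entailed — the narrative places the building before the melting.
(c) Not entailed — 'noisily' adds a manner not in (and inconsistent with) the original.
(d) Not entailed — 'was loading' is progressive on an accomplishment; it does not entail the completed 'loaded'.
(e) Entailed — this follows by dropping conjuncts from the melting event's description.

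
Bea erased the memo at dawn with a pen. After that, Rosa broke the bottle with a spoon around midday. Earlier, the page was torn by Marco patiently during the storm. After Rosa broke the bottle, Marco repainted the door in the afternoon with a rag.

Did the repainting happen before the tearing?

no

The narrative orders the tearing before the repainting.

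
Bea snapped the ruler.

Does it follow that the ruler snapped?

yes

'Bea snapped the ruler' is the causative; it entails the inchoative 'the ruler snapped'.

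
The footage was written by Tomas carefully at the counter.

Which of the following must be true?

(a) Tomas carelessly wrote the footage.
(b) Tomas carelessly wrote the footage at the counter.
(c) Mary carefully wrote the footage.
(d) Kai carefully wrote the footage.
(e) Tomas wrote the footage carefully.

(a) Not entailed — 'carelessly' adds a manner not in (and inconsistent with) the original.
(b) Not entailed — 'carelessly' adds a manner not in (and inconsistent with) the original.
(c) Not entailed — the passage has Tomas writing the footage, not Mary.
(d) Not entailed — the passage has Tomas writing the footage, not Kai.
(e) Entailed — this follows by dropping conjuncts from the writing event's description.

(e)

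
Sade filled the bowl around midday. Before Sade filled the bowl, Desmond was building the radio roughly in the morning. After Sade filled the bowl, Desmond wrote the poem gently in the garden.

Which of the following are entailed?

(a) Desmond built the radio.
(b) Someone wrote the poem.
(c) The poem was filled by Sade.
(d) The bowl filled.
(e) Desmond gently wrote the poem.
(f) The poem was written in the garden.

(a) Not entailed — 'was building' is progressive on an accomplishment; it does not entail the completed 'built'.
(b) Entailed — every conjunct here is already in the original writing event.
(c) Not entailed — Sade filled the bowl, not the poem; the poem belongs to the writing event.
(d) Entailed — 'Sade filled the bowl' is causative; it entails the inchoative 'the bowl filled'.
(e) Entailed — every conjunct here is already in the original writing event.
(f) Entailed — this follows by dropping conjuncts from the writing event's description.

(b), (d), (e), (f)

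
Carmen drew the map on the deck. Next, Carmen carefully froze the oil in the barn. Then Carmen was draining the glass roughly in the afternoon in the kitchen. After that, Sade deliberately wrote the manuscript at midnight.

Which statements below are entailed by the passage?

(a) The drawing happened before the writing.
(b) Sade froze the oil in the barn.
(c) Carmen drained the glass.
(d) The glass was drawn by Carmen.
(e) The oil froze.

(a) Entailed — the narrative places the drawing before the writing.
(b) Not entailed — the passage has Carmen freezing the oil, not Sade.
(c) Not entailed — 'was draining' is progressive on an accomplishment; it does not entail the completed 'drained'.
(d) Not entailed — Carmen drew the map, not the glass; the glass belongs to the draining event.
(e) Entailed — 'Carmen froze the oil' is causative; it entails the inchoative 'the oil froze'.

(a), (e)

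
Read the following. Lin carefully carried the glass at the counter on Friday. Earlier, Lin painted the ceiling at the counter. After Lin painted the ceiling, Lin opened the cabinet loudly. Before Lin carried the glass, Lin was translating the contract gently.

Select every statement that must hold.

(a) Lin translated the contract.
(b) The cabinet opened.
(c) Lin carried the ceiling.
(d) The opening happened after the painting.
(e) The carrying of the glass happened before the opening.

(a) Not entailed — 'was translating' is progressive on an accomplishment; it does not entail the completed 'translated'.
(b) Entailed — 'Lin opened the cabinet' is causative; it entails the inchoative 'the cabinet opened'.
(c) Not entailed — Lin carried the glass, not the ceiling; the ceiling belongs to the painting event.
(d) Entailed — the narrative places the painting before the opening.
(e) Not entailed — the narrative doesn't order the carrying relative to the opening.

(b), (d)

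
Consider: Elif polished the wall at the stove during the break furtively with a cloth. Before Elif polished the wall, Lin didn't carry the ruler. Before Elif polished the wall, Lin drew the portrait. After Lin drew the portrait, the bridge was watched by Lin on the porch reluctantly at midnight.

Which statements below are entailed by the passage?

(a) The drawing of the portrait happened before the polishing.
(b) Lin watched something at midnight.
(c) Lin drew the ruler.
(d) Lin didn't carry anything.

(a), (b)

(a) Entailed — the narrative places the drawing before the polishing.
(b) Entailed — every conjunct here is already in the original watching event.
(c) Not entailed — Lin drew the portrait, not the ruler; the ruler belongs to the carrying event.
(d) Not entailed — the original only denies this specific event; Lin may have carried something else.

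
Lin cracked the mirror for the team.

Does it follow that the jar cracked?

Nothing is said about any jar; only the mirror is affected.

no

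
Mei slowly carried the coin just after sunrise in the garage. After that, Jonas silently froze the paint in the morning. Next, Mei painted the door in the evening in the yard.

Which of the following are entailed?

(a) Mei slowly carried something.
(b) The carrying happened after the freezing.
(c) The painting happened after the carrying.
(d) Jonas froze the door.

(a) Entailed — the original entails any weakening of itself; this just drops 'just after sunrise', 'in the garage' and generalizes the patient.
(b) Not entailed — the narrative places the carrying before the freezing, not after.
(c) Entailed — the narrative places the carrying before the painting.
(d) Not entailed — Jonas froze the paint, not the door; the door belongs to the painting event.

(a), (c)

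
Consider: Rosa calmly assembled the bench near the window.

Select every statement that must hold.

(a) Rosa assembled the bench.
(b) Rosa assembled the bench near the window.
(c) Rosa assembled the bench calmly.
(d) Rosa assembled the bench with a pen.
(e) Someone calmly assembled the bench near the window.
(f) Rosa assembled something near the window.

(a) Entailed — dropping 'calmly', 'near the window' leaves a sub-description the original still satisfies.
(b) Entailed — every conjunct here is already in the original assembling event.
(c) Entailed — this follows by dropping conjuncts from the assembling event's description.
(d) Not entailed — 'with a pen' adds information not in the original event.
(e) Entailed — every conjunct here is already in the original assembling event.
(f) Entailed — every conjunct here is already in the original assembling event.

(a), (b), (c), (e), (f)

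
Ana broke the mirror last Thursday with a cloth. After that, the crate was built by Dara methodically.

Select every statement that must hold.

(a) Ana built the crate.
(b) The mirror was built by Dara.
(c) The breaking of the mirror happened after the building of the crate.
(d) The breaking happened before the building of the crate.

(d)

(a) Not entailed — the passage has Dara building the crate, not Ana.
(b) Not entailed — Dara built the crate, not the mirror; the mirror belongs to the breaking event.
(c) Not entailed — the narrative places the breaking before the building, not after.
(d) Entailed — the narrative places the breaking before the building.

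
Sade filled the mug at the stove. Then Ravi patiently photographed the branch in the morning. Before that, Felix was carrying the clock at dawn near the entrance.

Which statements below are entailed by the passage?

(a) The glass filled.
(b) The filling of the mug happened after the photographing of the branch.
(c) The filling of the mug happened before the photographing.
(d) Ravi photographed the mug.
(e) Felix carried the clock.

(a) Not entailed — the mug is what filled, not the glass.
(b) Not entailed — the narrative places the filling before the photographing, not after.
(c) Entailed — the narrative places the filling before the photographing.
(d) Not entailed — Ravi photographed the branch, not the mug; the mug belongs to the filling event.
(e) Entailed — 'carry' is an activity; 'was carrying' entails that some carrying happened, so 'carried' holds.

(c), (e)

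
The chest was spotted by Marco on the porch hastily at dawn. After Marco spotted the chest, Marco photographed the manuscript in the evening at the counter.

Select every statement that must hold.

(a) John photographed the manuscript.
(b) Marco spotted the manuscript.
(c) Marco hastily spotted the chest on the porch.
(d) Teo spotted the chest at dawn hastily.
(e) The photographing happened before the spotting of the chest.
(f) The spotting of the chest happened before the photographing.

(a) Not entailed — the passage has Marco photographing the manuscript, not John.
(b) Not entailed — Marco spotted the chest, not the manuscript; the manuscript belongs to the photographing event.
(c) Entailed — dropping 'at dawn' leaves a sub-description the original still satisfies.
(d) Not entailed — the passage has Marco spotting the chest, not Teo.
(e) Not entailed — the narrative places the spotting before the photographing, not after.
(f) Entailed — the narrative places the spotting before the photographing.

(c), (f)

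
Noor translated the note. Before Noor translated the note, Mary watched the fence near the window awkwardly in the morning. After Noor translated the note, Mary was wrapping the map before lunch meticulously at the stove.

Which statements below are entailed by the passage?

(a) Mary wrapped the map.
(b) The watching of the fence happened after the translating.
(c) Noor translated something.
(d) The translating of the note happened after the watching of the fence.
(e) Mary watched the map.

(c), (d)

(a) Not entailed — 'was wrapping' is progressive on an accomplishment; it does not entail the completed 'wrapped'.
(b) Not entailed — the narrative places the watching before the translating, not after.
(c) Entailed — generalizing the patient leaves a sub-description the original still satisfies.
(d) Entailed — the narrative places the watching before the translating.
(e) Not entailed — Mary watched the fence, not the map; the map belongs to the wrapping event.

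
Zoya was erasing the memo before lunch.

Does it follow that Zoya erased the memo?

no

'was erasing' is progressive; for an accomplishment like 'erase the memo', it doesn't entail completion.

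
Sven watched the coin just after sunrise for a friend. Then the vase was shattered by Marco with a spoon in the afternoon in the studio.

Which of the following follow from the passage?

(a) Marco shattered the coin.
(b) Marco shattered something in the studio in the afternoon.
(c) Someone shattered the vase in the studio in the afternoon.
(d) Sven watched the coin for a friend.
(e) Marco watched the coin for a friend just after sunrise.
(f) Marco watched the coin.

(a) Not entailed — Marco shattered the vase, not the coin; the coin belongs to the watching event.
(b) Entailed — dropping 'with a spoon' and generalizing the patient leaves a sub-description the original still satisfies.
(c) Entailed — this follows by dropping conjuncts from the shattering event's description.
(d) Entailed — the original entails any weakening of itself; this just drops 'just after sunrise'.
(e) Not entailed — the passage has Sven watching the coin, not Marco.
(f) Not entailed — the passage has Sven watching the coin, not Marco.

(b), (c), (d)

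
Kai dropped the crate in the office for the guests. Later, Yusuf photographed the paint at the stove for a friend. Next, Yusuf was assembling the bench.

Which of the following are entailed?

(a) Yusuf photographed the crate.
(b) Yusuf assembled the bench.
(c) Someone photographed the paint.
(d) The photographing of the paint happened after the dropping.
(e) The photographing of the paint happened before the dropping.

(a) Not entailed — Yusuf photographed the paint, not the crate; the crate belongs to the dropping event.
(b) Not entailed — 'was assembling' is progressive on an accomplishment; it does not entail the completed 'assembled'.
(c) Entailed — the original entails any weakening of itself; this just drops 'at the stove', 'for a friend' and generalizes the agent.
(d) Entailed — the narrative places the dropping before the photographing.
(e) Not entailed — the narrative places the dropping before the photographing, not after.

(c), (d)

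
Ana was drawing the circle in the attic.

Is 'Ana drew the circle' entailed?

no

'was drawing' is progressive; for an accomplishment like 'draw the circle', it doesn't entail completion.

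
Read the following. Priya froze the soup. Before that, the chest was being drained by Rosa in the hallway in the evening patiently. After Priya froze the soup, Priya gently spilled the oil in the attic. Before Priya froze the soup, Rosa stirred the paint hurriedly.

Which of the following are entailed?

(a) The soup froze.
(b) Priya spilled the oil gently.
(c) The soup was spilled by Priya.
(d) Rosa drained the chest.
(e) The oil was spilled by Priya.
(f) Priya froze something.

(a) Entailed — 'Priya froze the soup' is causative; it entails the inchoative 'the soup froze'.
(b) Entailed — every conjunct here is already in the original spilling event.
(c) Not entailed — Priya spilled the oil, not the soup; the soup belongs to the freezing event.
(d) Not entailed — 'was draining' is progressive on an accomplishment; it does not entail the completed 'drained'.
(e) Entailed — this follows by dropping conjuncts from the spilling event's description.
(f) Entailed — the original entails any weakening of itself; this just generalizes the patient.

(a), (b), (e), (f)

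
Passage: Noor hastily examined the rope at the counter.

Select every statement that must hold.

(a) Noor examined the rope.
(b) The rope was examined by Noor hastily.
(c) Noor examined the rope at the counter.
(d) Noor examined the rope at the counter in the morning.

(a), (b), (c)

(a) Entailed — dropping 'hastily', 'at the counter' leaves a sub-description the original still satisfies.
(b) Entailed — every conjunct here is already in the original examining event.
(c) Entailed — this follows by dropping conjuncts from the examining event's description.
(d) Not entailed — 'in the morning' adds information not in the original event.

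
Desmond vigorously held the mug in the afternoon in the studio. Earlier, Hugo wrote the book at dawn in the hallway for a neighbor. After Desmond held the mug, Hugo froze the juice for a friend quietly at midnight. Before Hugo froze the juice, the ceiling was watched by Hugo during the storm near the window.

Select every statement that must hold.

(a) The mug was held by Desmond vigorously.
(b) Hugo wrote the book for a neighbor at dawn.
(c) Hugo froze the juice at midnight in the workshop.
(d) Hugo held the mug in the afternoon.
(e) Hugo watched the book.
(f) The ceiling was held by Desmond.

(a), (b)

(a) Entailed — the original entails any weakening of itself; this just drops 'in the afternoon', 'in the studio'.
(b) Entailed — every conjunct here is already in the original writing event.
(c) Not entailed — 'in the workshop' adds information not in the original event.
(d) Not entailed — the passage has Desmond holding the mug, not Hugo.
(e) Not entailed — Hugo watched the ceiling, not the book; the book belongs to the writing event.
(f) Not entailed — Desmond held the mug, not the ceiling; the ceiling belongs to the watching event.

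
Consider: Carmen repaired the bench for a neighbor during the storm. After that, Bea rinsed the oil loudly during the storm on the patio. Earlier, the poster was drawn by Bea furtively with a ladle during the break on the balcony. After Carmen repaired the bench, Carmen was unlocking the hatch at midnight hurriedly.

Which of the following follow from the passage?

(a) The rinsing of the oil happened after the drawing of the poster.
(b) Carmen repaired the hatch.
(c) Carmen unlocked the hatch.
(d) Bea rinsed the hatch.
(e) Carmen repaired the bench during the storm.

(a), (e)

(a) Entailed — the narrative places the drawing before the rinsing.
(b) Not entailed — Carmen repaired the bench, not the hatch; the hatch belongs to the unlocking event.
(c) Not entailed — 'was unlocking' is progressive on an accomplishment; it does not entail the completed 'unlocked'.
(d) Not entailed — Bea rinsed the oil, not the hatch; the hatch belongs to the unlocking event.
(e) Entailed — the original entails any weakening of itself; this just drops 'for a neighbor'.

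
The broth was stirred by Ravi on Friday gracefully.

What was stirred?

'the broth' marks the patient of the stirring event.

the broth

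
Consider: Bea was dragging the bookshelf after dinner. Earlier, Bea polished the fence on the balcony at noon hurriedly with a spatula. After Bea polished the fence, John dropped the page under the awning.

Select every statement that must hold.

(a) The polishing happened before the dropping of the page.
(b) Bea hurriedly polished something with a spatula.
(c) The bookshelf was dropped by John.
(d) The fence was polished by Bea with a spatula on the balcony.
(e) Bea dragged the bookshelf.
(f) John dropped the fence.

(a) Entailed — the narrative places the polishing before the dropping.
(b) Entailed — this follows by dropping conjuncts from the polishing event's description.
(c) Not entailed — John dropped the page, not the bookshelf; the bookshelf belongs to the dragging event.
(d) Entailed — this follows by dropping conjuncts from the polishing event's description.
(e) Entailed — 'drag' is an activity; 'was dragging' entails that some dragging happened, so 'dragged' holds.
(f) Not entailed — John dropped the page, not the fence; the fence belongs to the polishing event.

(a), (b), (d), (e)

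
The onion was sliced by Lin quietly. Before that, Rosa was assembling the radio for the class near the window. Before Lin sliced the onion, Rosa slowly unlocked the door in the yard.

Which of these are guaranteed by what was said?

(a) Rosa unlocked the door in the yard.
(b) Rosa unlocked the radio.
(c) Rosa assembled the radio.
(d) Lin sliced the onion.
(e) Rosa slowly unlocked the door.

(a), (d), (e)

(a) Entailed — this follows by dropping conjuncts from the unlocking event's description.
(b) Not entailed — Rosa unlocked the door, not the radio; the radio belongs to the assembling event.
(c) Not entailed — 'was assembling' is progressive on an accomplishment; it does not entail the completed 'assembled'.
(d) Entailed — the original entails any weakening of itself; this just drops 'quietly'.
(e) Entailed — the original entails any weakening of itself; this just drops 'in the yard'.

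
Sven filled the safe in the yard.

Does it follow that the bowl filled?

no

Nothing is said about any bowl; only the safe is affected.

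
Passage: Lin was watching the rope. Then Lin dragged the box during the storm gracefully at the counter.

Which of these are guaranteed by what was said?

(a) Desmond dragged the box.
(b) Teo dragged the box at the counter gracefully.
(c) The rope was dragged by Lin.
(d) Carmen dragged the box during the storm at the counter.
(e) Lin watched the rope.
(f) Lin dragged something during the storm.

(a) Not entailed — the passage has Lin dragging the box, not Desmond.
(b) Not entailed — the passage has Lin dragging the box, not Teo.
(c) Not entailed — Lin dragged the box, not the rope; the rope belongs to the watching event.
(d) Not entailed — the passage has Lin dragging the box, not Carmen.
(e) Entailed — 'watch' is an activity; 'was watching' entails that some watching happened, so 'watched' holds.
(f) Entailed — dropping 'at the counter', 'gracefully' and generalizing the patient leaves a sub-description the original still satisfies.

(e), (f)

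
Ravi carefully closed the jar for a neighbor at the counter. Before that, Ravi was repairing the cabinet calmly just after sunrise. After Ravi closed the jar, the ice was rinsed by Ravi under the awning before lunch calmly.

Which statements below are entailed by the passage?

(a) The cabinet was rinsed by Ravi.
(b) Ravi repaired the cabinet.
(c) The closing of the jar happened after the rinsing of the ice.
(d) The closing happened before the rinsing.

(a) Not entailed — Ravi rinsed the ice, not the cabinet; the cabinet belongs to the repairing event.
(b) Not entailed — 'was repairing' is progressive on an accomplishment; it does not entail the completed 'repaired'.
(c) Not entailed — the narrative places the closing before the rinsing, not after.
(d) Entailed — the narrative places the closing before the rinsing.

(d)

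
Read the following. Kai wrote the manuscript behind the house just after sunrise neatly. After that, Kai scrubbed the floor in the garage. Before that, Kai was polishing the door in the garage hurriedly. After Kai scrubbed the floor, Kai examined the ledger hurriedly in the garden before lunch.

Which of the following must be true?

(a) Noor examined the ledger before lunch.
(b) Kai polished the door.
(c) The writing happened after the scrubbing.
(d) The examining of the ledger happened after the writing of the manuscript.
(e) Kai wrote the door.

(b), (d)

(a) Not entailed — the passage has Kai examining the ledger, not Noor.
(b) Entailed — 'polish' is an activity; 'was polishing' entails that some polishing happened, so 'polished' holds.
(c) Not entailed — the narrative places the writing before the scrubbing, not after.
(d) Entailed — the narrative places the writing before the examining.
(e) Not entailed — Kai wrote the manuscript, not the door; the door belongs to the polishing event.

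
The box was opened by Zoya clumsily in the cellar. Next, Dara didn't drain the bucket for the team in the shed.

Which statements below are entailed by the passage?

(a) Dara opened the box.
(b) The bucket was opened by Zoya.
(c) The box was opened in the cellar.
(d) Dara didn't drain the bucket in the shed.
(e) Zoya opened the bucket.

(a) Not entailed — the passage has Zoya opening the box, not Dara.
(b) Not entailed — Zoya opened the box, not the bucket; the bucket belongs to the draining event.
(c) Entailed — the original entails any weakening of itself; this just drops 'clumsily' and generalizes the agent.
(d) Not entailed — dropping 'for the team' under negation is not valid — the original leaves open that Dara drained the bucket some other way.
(e) Not entailed — Zoya opened the box, not the bucket; the bucket belongs to the draining event.

(c)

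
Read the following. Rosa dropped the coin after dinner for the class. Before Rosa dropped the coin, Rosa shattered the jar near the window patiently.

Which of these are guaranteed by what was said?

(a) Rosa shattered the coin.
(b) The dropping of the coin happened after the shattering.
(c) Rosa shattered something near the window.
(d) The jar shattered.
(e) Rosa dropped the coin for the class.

(b), (c), (d), (e)

(a) Not entailed — Rosa shattered the jar, not the coin; the coin belongs to the dropping event.
(b) Entailed — the narrative places the shattering before the dropping.
(c) Entailed — this follows by dropping conjuncts from the shattering event's description.
(d) Entailed — 'Rosa shattered the jar' is causative; it entails the inchoative 'the jar shattered'.
(e) Entailed — every conjunct here is already in the original dropping event.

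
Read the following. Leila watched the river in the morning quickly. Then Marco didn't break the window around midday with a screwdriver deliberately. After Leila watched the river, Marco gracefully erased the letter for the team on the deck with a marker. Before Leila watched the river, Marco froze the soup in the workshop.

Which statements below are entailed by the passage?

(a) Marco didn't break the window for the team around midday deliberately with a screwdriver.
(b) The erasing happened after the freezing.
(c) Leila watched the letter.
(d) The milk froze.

(a) Entailed — under negation, adding a further restriction is entailed: if no such breaking event occurred, none occurred for the team either.
(b) Entailed — the narrative places the freezing before the erasing.
(c) Not entailed — Leila watched the river, not the letter; the letter belongs to the erasing event.
(d) Not entailed — the soup is what froze, not the milk.

(a), (b)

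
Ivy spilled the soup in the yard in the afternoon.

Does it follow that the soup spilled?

'Ivy spilled the soup' is the causative; it entails the inchoative 'the soup spilled'.

yes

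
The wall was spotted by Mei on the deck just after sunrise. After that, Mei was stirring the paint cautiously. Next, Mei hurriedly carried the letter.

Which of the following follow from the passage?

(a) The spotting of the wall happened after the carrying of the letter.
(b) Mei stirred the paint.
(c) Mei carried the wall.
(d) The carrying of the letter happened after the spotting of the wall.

(b), (d)

(a) Not entailed — the narrative places the spotting before the carrying, not after.
(b) Entailed — 'stir' is an activity; 'was stirring' entails that some stirring happened, so 'stirred' holds.
(c) Not entailed — Mei carried the letter, not the wall; the wall belongs to the spotting event.
(d) Entailed — the narrative places the spotting before the carrying.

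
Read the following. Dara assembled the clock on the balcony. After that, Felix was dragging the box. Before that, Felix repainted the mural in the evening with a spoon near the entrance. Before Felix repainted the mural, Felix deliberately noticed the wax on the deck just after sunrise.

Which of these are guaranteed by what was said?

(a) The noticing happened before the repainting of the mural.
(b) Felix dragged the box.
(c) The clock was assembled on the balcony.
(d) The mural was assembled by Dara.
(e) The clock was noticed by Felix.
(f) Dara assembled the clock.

(a), (b), (c), (f)

(a) Entailed — the narrative places the noticing before the repainting.
(b) Entailed — 'drag' is an activity; 'was dragging' entails that some dragging happened, so 'dragged' holds.
(c) Entailed — every conjunct here is already in the original assembling event.
(d) Not entailed — Dara assembled the clock, not the mural; the mural belongs to the repainting event.
(e) Not entailed — Felix noticed the wax, not the clock; the clock belongs to the assembling event.
(f) Entailed — the original entails any weakening of itself; this just drops 'on the balcony'.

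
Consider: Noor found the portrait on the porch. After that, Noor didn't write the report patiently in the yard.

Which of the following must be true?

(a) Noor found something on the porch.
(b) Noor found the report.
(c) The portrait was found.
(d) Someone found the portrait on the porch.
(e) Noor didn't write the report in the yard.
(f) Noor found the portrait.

(a), (c), (d), (f)

(a) Entailed — the original entails any weakening of itself; this just generalizes the patient.
(b) Not entailed — Noor found the portrait, not the report; the report belongs to the writing event.
(c) Entailed — this follows by dropping conjuncts from the finding event's description.
(d) Entailed — generalizing the agent leaves a sub-description the original still satisfies.
(e) Not entailed — dropping 'patiently' under negation is not valid — the original leaves open that Noor wrote the report some other way.
(f) Entailed — the original entails any weakening of itself; this just drops 'on the porch'.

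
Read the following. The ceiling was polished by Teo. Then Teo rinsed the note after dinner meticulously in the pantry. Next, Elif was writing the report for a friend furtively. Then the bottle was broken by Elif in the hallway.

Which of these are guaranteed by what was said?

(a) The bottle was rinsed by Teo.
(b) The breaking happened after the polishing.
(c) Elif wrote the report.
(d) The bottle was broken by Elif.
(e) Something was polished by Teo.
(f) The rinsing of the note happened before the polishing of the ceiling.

(a) Not entailed — Teo rinsed the note, not the bottle; the bottle belongs to the breaking event.
(b) Entailed — the narrative places the polishing before the breaking.
(c) Not entailed — 'was writing' is progressive on an accomplishment; it does not entail the completed 'wrote'.
(d) Entailed — every conjunct here is already in the original breaking event.
(e) Entailed — the original entails any weakening of itself; this just generalizes the patient.
(f) Not entailed — the narrative places the polishing before the rinsing, not after.

(b), (d), (e)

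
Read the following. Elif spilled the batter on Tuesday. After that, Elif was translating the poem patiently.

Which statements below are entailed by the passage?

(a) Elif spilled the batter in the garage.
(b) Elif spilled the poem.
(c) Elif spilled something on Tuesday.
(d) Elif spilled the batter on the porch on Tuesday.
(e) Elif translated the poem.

(c)

(a) Not entailed — 'in the garage' adds information not in the original event.
(b) Not entailed — Elif spilled the batter, not the poem; the poem belongs to the translating event.
(c) Entailed — the original entails any weakening of itself; this just generalizes the patient.
(d) Not entailed — 'on the porch' adds information not in the original event.
(e) Not entailed — 'was translating' is progressive on an accomplishment; it does not entail the completed 'translated'.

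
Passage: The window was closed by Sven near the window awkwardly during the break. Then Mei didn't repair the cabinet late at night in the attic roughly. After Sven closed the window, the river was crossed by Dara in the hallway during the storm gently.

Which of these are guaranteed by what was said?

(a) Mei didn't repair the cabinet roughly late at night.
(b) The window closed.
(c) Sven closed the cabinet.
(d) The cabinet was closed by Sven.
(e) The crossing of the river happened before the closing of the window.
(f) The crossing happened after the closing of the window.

(a) Not entailed — dropping 'in the attic' under negation is not valid — the original leaves open that Mei repaired the cabinet some other way.
(b) Entailed — 'Sven closed the window' is causative; it entails the inchoative 'the window closed'.
(c) Not entailed — Sven closed the window, not the cabinet; the cabinet belongs to the repairing event.
(d) Not entailed — Sven closed the window, not the cabinet; the cabinet belongs to the repairing event.
(e) Not entailed — the narrative places the closing before the crossing, not after.
(f) Entailed — the narrative places the closing before the crossing.

(b), (f)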